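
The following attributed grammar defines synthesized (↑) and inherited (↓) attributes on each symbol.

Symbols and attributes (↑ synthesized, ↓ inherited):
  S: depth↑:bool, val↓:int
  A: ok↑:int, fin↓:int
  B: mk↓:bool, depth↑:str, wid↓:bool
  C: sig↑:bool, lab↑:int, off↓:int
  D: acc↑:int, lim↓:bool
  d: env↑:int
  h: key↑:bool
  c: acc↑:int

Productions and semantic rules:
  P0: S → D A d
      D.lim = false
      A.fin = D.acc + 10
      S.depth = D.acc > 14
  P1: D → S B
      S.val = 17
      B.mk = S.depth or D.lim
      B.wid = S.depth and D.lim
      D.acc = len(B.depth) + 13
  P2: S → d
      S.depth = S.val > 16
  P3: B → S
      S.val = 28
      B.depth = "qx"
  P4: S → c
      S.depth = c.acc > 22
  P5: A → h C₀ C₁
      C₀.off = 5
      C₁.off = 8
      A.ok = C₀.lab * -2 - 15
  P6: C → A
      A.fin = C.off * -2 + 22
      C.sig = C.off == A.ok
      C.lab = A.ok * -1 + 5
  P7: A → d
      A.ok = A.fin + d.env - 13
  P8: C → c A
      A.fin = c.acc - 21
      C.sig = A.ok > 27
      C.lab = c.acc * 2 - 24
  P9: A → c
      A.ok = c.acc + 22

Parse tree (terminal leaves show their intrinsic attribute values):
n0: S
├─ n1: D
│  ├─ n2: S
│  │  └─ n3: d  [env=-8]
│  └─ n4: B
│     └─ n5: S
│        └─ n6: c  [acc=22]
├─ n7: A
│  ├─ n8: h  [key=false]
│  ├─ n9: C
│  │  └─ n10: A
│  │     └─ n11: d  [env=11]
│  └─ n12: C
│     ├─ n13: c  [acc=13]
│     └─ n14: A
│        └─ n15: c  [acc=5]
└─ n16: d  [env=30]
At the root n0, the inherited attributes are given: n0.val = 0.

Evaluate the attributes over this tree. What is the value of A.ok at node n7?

-5

1. n0.val = 0  [given at root]
2. n1.lim = false  [false]
3. n2.val = 17  [17]
4. n3.env = -8  [terminal]
5. n2.depth = true  [S.val > 16]
6. n4.mk = true  [S.depth or D.lim]
7. n4.wid = false  [S.depth and D.lim]
8. n5.val = 28  [28]
9. n6.acc = 22  [terminal]
10. n5.depth = false  [c.acc > 22]
11. n4.depth = "qx"  ["qx"]
12. n1.acc = 15  [len(B.depth) + 13]
13. n7.fin = 25  [D.acc + 10]
14. n8.key = false  [terminal]
15. n9.off = 5  [5]
16. n10.fin = 12  [C.off * -2 + 22]
17. n11.env = 11  [terminal]
18. n10.ok = 10  [A.fin + d.env - 13]
19. n9.sig = false  [C.off == A.ok]
20. n9.lab = -5  [A.ok * -1 + 5]
21. n12.off = 8  [8]
22. n13.acc = 13  [terminal]
23. n14.fin = -8  [c.acc - 21]
24. n15.acc = 5  [terminal]
25. n14.ok = 27  [c.acc + 22]
26. n12.sig = false  [A.ok > 27]
27. n12.lab = 2  [c.acc * 2 - 24]
28. n7.ok = -5  [C₀.lab * -2 - 15]
29. n16.env = 30  [terminal]
30. n0.depth = true  [D.acc > 14]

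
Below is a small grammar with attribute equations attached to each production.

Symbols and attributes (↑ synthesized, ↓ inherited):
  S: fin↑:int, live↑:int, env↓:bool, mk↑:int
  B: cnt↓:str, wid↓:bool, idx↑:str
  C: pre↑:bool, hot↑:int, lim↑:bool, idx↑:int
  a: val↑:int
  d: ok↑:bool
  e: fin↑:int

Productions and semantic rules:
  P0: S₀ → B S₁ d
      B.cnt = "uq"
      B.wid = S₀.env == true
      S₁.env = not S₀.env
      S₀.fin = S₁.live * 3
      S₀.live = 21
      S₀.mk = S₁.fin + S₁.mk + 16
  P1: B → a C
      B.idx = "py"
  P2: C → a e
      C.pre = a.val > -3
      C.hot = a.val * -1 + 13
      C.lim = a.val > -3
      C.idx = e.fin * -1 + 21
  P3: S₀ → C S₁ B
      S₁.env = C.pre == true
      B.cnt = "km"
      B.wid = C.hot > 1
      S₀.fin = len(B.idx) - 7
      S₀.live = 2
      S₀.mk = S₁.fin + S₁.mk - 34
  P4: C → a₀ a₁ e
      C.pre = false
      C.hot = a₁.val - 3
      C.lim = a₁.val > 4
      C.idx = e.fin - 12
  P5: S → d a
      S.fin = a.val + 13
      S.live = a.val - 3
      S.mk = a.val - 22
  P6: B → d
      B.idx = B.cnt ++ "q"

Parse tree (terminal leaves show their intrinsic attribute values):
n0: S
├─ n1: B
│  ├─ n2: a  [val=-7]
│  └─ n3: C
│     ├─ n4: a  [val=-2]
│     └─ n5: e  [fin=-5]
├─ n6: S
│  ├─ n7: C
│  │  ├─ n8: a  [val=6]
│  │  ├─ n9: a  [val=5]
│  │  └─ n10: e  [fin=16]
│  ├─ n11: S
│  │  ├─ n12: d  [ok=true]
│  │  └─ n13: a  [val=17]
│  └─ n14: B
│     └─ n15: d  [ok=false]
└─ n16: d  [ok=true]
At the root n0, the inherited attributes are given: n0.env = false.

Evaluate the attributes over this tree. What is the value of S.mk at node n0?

3

1. n0.env = false  [given at root]
2. n1.cnt = "uq"  ["uq"]
3. n1.wid = false  [S₀.env == true]
4. n2.val = -7  [terminal]
5. n4.val = -2  [terminal]
6. n5.fin = -5  [terminal]
7. n3.pre = true  [a.val > -3]
8. n3.hot = 15  [a.val * -1 + 13]
9. n3.lim = true  [a.val > -3]
10. n3.idx = 26  [e.fin * -1 + 21]
11. n1.idx = "py"  ["py"]
12. n6.env = true  [not S₀.env]
13. n8.val = 6  [terminal]
14. n9.val = 5  [terminal]
15. n10.fin = 16  [terminal]
16. n7.pre = false  [false]
17. n7.hot = 2  [a₁.val - 3]
18. n7.lim = true  [a₁.val > 4]
19. n7.idx = 4  [e.fin - 12]
20. n11.env = false  [C.pre == true]
21. n12.ok = true  [terminal]
22. n13.val = 17  [terminal]
23. n11.fin = 30  [a.val + 13]
24. n11.live = 14  [a.val - 3]
25. n11.mk = -5  [a.val - 22]
26. n14.cnt = "km"  ["km"]
27. n14.wid = true  [C.hot > 1]
28. n15.ok = false  [terminal]
29. n14.idx = "kmq"  [B.cnt ++ "q"]
30. n6.fin = -4  [len(B.idx) - 7]
31. n6.live = 2  [2]
32. n6.mk = -9  [S₁.fin + S₁.mk - 34]
33. n16.ok = true  [terminal]
34. n0.fin = 6  [S₁.live * 3]
35. n0.live = 21  [21]
36. n0.mk = 3  [S₁.fin + S₁.mk + 16]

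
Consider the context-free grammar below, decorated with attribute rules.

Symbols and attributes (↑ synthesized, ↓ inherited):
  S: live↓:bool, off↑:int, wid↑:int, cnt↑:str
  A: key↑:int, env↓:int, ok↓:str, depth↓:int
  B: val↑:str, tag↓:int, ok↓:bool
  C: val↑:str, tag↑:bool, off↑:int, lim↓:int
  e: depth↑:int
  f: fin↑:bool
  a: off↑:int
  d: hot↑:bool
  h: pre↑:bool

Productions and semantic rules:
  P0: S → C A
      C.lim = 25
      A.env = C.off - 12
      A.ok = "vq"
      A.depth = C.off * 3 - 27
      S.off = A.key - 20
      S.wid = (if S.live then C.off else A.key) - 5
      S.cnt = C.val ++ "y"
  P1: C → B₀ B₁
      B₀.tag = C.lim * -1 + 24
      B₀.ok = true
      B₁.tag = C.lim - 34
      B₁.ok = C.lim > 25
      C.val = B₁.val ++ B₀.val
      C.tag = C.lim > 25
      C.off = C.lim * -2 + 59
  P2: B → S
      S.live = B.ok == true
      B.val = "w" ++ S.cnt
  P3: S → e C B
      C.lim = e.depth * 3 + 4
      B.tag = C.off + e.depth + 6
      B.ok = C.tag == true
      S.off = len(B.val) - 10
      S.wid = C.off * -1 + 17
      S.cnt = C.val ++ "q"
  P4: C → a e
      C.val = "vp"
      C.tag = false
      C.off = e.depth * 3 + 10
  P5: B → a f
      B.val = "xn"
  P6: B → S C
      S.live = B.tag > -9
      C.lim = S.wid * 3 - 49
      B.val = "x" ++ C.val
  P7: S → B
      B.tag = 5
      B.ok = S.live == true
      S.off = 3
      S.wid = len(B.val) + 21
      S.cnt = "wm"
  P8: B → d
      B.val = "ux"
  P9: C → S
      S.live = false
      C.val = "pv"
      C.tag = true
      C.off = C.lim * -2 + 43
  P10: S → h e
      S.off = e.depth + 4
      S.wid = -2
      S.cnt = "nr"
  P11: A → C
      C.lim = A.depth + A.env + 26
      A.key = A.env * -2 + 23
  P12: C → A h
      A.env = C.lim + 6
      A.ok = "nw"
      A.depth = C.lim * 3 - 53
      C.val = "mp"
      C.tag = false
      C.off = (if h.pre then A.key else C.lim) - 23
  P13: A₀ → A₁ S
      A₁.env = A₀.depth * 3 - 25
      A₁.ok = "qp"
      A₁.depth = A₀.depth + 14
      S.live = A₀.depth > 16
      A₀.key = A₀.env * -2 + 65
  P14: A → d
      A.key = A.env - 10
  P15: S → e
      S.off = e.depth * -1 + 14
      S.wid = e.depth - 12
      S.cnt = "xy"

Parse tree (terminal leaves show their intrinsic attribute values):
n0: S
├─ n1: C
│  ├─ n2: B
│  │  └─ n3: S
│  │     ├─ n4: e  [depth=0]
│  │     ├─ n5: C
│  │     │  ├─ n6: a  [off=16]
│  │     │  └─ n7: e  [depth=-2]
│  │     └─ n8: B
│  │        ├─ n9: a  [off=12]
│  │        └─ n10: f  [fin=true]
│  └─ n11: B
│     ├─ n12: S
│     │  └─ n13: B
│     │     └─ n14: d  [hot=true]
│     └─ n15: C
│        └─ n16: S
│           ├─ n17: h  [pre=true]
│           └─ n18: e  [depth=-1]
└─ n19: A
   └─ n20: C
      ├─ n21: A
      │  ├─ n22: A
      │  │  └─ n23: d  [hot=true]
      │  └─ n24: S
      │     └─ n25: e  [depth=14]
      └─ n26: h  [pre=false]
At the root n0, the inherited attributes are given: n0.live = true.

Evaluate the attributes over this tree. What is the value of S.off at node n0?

9

1. n0.live = true  [given at root]
2. n1.lim = 25  [25]
3. n2.tag = -1  [C.lim * -1 + 24]
4. n2.ok = true  [true]
5. n3.live = true  [B.ok == true]
6. n4.depth = 0  [terminal]
7. n5.lim = 4  [e.depth * 3 + 4]
8. n6.off = 16  [terminal]
9. n7.depth = -2  [terminal]
10. n5.val = "vp"  ["vp"]
11. n5.tag = false  [false]
12. n5.off = 4  [e.depth * 3 + 10]
13. n8.tag = 10  [C.off + e.depth + 6]
14. n8.ok = false  [C.tag == true]
15. n9.off = 12  [terminal]
16. n10.fin = true  [terminal]
17. n8.val = "xn"  ["xn"]
18. n3.off = -8  [len(B.val) - 10]
19. n3.wid = 13  [C.off * -1 + 17]
20. n3.cnt = "vpq"  [C.val ++ "q"]
21. n2.val = "wvpq"  ["w" ++ S.cnt]
22. n11.tag = -9  [C.lim - 34]
23. n11.ok = false  [C.lim > 25]
24. n12.live = false  [B.tag > -9]
25. n13.tag = 5  [5]
26. n13.ok = false  [S.live == true]
27. n14.hot = true  [terminal]
28. n13.val = "ux"  ["ux"]
29. n12.off = 3  [3]
30. n12.wid = 23  [len(B.val) + 21]
31. n12.cnt = "wm"  ["wm"]
32. n15.lim = 20  [S.wid * 3 - 49]
33. n16.live = false  [false]
34. n17.pre = true  [terminal]
35. n18.depth = -1  [terminal]
36. n16.off = 3  [e.depth + 4]
37. n16.wid = -2  [-2]
38. n16.cnt = "nr"  ["nr"]
39. n15.val = "pv"  ["pv"]
40. n15.tag = true  [true]
41. n15.off = 3  [C.lim * -2 + 43]
42. n11.val = "xpv"  ["x" ++ C.val]
43. n1.val = "xpvwvpq"  [B₁.val ++ B₀.val]
44. n1.tag = false  [C.lim > 25]
45. n1.off = 9  [C.lim * -2 + 59]
46. n19.env = -3  [C.off - 12]
47. n19.ok = "vq"  ["vq"]
48. n19.depth = 0  [C.off * 3 - 27]
49. n20.lim = 23  [A.depth + A.env + 26]
50. n21.env = 29  [C.lim + 6]
51. n21.ok = "nw"  ["nw"]
52. n21.depth = 16  [C.lim * 3 - 53]
53. n22.env = 23  [A₀.depth * 3 - 25]
54. n22.ok = "qp"  ["qp"]
55. n22.depth = 30  [A₀.depth + 14]
56. n23.hot = true  [terminal]
57. n22.key = 13  [A.env - 10]
58. n24.live = false  [A₀.depth > 16]
59. n25.depth = 14  [terminal]
60. n24.off = 0  [e.depth * -1 + 14]
61. n24.wid = 2  [e.depth - 12]
62. n24.cnt = "xy"  ["xy"]
63. n21.key = 7  [A₀.env * -2 + 65]
64. n26.pre = false  [terminal]
65. n20.val = "mp"  ["mp"]
66. n20.tag = false  [false]
67. n20.off = 0  [(if h.pre then A.key else C.lim) - 23]
68. n19.key = 29  [A.env * -2 + 23]
69. n0.off = 9  [A.key - 20]
70. n0.wid = 4  [(if S.live then C.off else A.key) - 5]
71. n0.cnt = "xpvwvpqy"  [C.val ++ "y"]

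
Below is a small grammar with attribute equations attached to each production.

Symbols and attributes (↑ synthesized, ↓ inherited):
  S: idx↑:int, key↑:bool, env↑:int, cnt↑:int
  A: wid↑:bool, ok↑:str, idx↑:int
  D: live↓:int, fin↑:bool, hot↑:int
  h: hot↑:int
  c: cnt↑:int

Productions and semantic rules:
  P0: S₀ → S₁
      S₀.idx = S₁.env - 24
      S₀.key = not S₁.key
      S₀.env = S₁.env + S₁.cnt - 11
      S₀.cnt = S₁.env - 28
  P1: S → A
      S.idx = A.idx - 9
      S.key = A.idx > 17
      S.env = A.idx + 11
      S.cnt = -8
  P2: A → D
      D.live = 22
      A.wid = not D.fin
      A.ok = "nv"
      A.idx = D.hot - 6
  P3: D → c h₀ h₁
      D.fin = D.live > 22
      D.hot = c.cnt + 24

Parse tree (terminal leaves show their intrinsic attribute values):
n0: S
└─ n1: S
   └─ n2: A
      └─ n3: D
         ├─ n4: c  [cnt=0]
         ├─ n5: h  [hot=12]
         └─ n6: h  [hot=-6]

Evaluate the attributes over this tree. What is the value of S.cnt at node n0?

1

1. n3.live = 22  [22]
2. n4.cnt = 0  [terminal]
3. n5.hot = 12  [terminal]
4. n6.hot = -6  [terminal]
5. n3.fin = false  [D.live > 22]
6. n3.hot = 24  [c.cnt + 24]
7. n2.wid = true  [not D.fin]
8. n2.ok = "nv"  ["nv"]
9. n2.idx = 18  [D.hot - 6]
10. n1.idx = 9  [A.idx - 9]
11. n1.key = true  [A.idx > 17]
12. n1.env = 29  [A.idx + 11]
13. n1.cnt = -8  [-8]
14. n0.idx = 5  [S₁.env - 24]
15. n0.key = false  [not S₁.key]
16. n0.env = 10  [S₁.env + S₁.cnt - 11]
17. n0.cnt = 1  [S₁.env - 28]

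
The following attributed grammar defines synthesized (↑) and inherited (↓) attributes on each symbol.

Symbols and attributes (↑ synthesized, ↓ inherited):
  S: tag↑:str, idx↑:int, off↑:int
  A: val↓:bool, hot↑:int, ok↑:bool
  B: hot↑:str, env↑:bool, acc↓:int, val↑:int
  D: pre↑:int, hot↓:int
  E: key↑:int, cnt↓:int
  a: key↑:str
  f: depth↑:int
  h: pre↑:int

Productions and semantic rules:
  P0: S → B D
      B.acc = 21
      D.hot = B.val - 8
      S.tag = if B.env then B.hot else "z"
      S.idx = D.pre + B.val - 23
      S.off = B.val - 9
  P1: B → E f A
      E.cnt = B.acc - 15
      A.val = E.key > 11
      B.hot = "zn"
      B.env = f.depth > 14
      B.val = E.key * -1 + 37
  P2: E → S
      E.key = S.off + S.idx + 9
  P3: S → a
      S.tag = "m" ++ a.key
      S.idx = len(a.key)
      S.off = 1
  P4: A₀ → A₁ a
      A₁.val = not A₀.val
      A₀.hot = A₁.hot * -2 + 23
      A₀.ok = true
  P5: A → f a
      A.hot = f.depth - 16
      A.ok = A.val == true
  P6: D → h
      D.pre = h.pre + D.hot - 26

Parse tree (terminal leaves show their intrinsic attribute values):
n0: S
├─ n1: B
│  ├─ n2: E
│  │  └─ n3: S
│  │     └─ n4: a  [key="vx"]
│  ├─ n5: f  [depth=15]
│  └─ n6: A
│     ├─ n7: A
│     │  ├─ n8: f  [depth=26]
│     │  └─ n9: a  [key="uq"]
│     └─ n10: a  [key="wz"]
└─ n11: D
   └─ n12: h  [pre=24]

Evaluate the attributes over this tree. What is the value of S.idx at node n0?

17

1. n1.acc = 21  [21]
2. n2.cnt = 6  [B.acc - 15]
3. n4.key = "vx"  [terminal]
4. n3.tag = "mvx"  ["m" ++ a.key]
5. n3.idx = 2  [len(a.key)]
6. n3.off = 1  [1]
7. n2.key = 12  [S.off + S.idx + 9]
8. n5.depth = 15  [terminal]
9. n6.val = true  [E.key > 11]
10. n7.val = false  [not A₀.val]
11. n8.depth = 26  [terminal]
12. n9.key = "uq"  [terminal]
13. n7.hot = 10  [f.depth - 16]
14. n7.ok = false  [A.val == true]
15. n10.key = "wz"  [terminal]
16. n6.hot = 3  [A₁.hot * -2 + 23]
17. n6.ok = true  [true]
18. n1.hot = "zn"  ["zn"]
19. n1.env = true  [f.depth > 14]
20. n1.val = 25  [E.key * -1 + 37]
21. n11.hot = 17  [B.val - 8]
22. n12.pre = 24  [terminal]
23. n11.pre = 15  [h.pre + D.hot - 26]
24. n0.tag = "zn"  [if B.env then B.hot else "z"]
25. n0.idx = 17  [D.pre + B.val - 23]
26. n0.off = 16  [B.val - 9]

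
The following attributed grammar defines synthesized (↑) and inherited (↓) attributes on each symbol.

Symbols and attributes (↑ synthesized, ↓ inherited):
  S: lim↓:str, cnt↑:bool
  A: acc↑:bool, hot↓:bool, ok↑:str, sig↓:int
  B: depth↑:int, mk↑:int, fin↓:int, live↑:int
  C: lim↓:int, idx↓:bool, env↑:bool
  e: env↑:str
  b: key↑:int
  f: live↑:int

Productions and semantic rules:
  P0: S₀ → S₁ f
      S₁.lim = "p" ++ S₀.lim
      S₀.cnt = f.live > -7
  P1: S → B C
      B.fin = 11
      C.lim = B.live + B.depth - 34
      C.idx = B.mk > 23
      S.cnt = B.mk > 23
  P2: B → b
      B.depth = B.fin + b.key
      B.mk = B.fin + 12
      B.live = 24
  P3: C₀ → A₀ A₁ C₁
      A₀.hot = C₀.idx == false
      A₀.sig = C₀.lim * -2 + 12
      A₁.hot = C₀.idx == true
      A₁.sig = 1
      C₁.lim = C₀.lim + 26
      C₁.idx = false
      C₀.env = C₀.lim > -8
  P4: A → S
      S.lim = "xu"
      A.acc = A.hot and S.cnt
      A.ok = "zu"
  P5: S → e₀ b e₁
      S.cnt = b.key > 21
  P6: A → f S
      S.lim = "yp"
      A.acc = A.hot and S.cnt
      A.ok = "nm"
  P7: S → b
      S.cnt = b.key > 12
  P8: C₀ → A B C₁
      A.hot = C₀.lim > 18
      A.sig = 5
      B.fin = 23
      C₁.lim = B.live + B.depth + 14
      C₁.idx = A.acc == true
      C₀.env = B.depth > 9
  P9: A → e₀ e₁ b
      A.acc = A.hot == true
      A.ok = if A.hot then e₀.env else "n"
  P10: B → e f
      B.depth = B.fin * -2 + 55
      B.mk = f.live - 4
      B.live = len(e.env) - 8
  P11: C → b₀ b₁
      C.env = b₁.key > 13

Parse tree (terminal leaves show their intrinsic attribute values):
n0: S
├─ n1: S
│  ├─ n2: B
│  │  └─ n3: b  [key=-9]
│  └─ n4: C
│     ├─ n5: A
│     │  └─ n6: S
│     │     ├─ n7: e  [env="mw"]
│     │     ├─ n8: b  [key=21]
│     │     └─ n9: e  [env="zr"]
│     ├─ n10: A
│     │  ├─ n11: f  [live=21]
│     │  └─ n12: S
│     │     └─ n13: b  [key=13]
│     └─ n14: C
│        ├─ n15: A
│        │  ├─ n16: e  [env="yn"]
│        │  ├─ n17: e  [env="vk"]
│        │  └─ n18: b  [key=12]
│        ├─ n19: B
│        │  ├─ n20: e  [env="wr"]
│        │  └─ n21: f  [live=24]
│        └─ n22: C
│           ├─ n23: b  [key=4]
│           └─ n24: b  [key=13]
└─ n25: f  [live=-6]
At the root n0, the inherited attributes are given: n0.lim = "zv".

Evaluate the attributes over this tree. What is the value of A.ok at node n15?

1. n0.lim = "zv"  [given at root]
2. n1.lim = "pzv"  ["p" ++ S₀.lim]
3. n2.fin = 11  [11]
4. n3.key = -9  [terminal]
5. n2.depth = 2  [B.fin + b.key]
6. n2.mk = 23  [B.fin + 12]
7. n2.live = 24  [24]
8. n4.lim = -8  [B.live + B.depth - 34]
9. n4.idx = false  [B.mk > 23]
10. n5.hot = true  [C₀.idx == false]
11. n5.sig = 28  [C₀.lim * -2 + 12]
12. n6.lim = "xu"  ["xu"]
13. n7.env = "mw"  [terminal]
14. n8.key = 21  [terminal]
15. n9.env = "zr"  [terminal]
16. n6.cnt = false  [b.key > 21]
17. n5.acc = false  [A.hot and S.cnt]
18. n5.ok = "zu"  ["zu"]
19. n10.hot = false  [C₀.idx == true]
20. n10.sig = 1  [1]
21. n11.live = 21  [terminal]
22. n12.lim = "yp"  ["yp"]
23. n13.key = 13  [terminal]
24. n12.cnt = true  [b.key > 12]
25. n10.acc = false  [A.hot and S.cnt]
26. n10.ok = "nm"  ["nm"]
27. n14.lim = 18  [C₀.lim + 26]
28. n14.idx = false  [false]
29. n15.hot = false  [C₀.lim > 18]
30. n15.sig = 5  [5]
31. n16.env = "yn"  [terminal]
32. n17.env = "vk"  [terminal]
33. n18.key = 12  [terminal]
34. n15.acc = false  [A.hot == true]
35. n15.ok = "n"  [if A.hot then e₀.env else "n"]
36. n19.fin = 23  [23]
37. n20.env = "wr"  [terminal]
38. n21.live = 24  [terminal]
39. n19.depth = 9  [B.fin * -2 + 55]
40. n19.mk = 20  [f.live - 4]
41. n19.live = -6  [len(e.env) - 8]
42. n22.lim = 17  [B.live + B.depth + 14]
43. n22.idx = false  [A.acc == true]
44. n23.key = 4  [terminal]
45. n24.key = 13  [terminal]
46. n22.env = false  [b₁.key > 13]
47. n14.env = false  [B.depth > 9]
48. n4.env = false  [C₀.lim > -8]
49. n1.cnt = false  [B.mk > 23]
50. n25.live = -6  [terminal]
51. n0.cnt = true  [f.live > -7]

"n"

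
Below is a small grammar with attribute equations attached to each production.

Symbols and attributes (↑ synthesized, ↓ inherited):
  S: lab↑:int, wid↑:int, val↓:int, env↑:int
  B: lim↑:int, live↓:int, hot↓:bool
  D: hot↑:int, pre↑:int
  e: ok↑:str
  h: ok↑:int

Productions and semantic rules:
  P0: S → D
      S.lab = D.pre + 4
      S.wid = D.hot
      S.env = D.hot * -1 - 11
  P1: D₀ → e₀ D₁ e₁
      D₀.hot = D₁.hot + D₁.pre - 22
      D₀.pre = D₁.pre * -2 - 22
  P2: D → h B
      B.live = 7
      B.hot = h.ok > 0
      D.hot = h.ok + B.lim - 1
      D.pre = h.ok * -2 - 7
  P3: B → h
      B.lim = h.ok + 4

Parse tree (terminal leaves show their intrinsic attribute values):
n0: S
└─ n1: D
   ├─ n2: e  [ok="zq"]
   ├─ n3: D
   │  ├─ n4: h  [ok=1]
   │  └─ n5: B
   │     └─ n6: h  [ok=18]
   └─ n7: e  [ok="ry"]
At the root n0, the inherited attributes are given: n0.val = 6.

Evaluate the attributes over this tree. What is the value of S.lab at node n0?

0

1. n0.val = 6  [given at root]
2. n2.ok = "zq"  [terminal]
3. n4.ok = 1  [terminal]
4. n5.live = 7  [7]
5. n5.hot = true  [h.ok > 0]
6. n6.ok = 18  [terminal]
7. n5.lim = 22  [h.ok + 4]
8. n3.hot = 22  [h.ok + B.lim - 1]
9. n3.pre = -9  [h.ok * -2 - 7]
10. n7.ok = "ry"  [terminal]
11. n1.hot = -9  [D₁.hot + D₁.pre - 22]
12. n1.pre = -4  [D₁.pre * -2 - 22]
13. n0.lab = 0  [D.pre + 4]
14. n0.wid = -9  [D.hot]
15. n0.env = -2  [D.hot * -1 - 11]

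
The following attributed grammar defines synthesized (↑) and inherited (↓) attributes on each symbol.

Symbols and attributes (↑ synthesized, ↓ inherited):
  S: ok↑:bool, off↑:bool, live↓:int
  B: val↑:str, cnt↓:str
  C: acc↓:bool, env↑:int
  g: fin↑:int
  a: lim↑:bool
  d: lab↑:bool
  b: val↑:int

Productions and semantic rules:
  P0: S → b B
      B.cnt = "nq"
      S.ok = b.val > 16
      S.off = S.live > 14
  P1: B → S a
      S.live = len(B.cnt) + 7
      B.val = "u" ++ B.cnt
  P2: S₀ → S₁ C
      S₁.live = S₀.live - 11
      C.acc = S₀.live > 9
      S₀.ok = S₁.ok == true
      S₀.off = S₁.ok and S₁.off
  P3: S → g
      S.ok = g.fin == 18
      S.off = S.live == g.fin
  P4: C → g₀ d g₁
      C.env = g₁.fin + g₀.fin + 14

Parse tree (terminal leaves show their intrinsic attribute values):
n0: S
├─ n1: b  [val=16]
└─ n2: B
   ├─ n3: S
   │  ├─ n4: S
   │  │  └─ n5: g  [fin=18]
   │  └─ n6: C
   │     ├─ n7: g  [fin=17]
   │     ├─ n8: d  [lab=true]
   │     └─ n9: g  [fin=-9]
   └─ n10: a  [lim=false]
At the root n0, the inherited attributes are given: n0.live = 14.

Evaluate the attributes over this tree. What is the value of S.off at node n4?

1. n0.live = 14  [given at root]
2. n1.val = 16  [terminal]
3. n2.cnt = "nq"  ["nq"]
4. n3.live = 9  [len(B.cnt) + 7]
5. n4.live = -2  [S₀.live - 11]
6. n5.fin = 18  [terminal]
7. n4.ok = true  [g.fin == 18]
8. n4.off = false  [S.live == g.fin]
9. n6.acc = false  [S₀.live > 9]
10. n7.fin = 17  [terminal]
11. n8.lab = true  [terminal]
12. n9.fin = -9  [terminal]
13. n6.env = 22  [g₁.fin + g₀.fin + 14]
14. n3.ok = true  [S₁.ok == true]
15. n3.off = false  [S₁.ok and S₁.off]
16. n10.lim = false  [terminal]
17. n2.val = "unq"  ["u" ++ B.cnt]
18. n0.ok = false  [b.val > 16]
19. n0.off = false  [S.live > 14]

false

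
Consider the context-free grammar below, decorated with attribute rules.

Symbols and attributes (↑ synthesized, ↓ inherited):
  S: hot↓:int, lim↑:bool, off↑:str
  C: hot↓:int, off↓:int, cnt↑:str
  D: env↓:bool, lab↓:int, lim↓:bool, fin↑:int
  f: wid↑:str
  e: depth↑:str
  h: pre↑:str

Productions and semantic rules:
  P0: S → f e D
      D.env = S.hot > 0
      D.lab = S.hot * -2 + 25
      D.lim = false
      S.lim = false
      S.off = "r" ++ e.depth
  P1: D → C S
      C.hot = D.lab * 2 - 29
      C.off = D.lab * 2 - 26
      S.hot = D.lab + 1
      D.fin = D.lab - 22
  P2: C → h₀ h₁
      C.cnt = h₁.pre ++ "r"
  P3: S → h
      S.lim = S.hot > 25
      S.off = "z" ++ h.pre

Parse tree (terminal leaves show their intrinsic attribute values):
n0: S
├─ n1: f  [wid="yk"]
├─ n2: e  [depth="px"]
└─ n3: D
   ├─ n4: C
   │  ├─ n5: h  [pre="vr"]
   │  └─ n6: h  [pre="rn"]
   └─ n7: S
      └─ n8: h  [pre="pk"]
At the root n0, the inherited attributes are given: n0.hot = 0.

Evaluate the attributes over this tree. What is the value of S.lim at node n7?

1. n0.hot = 0  [given at root]
2. n1.wid = "yk"  [terminal]
3. n2.depth = "px"  [terminal]
4. n3.env = false  [S.hot > 0]
5. n3.lab = 25  [S.hot * -2 + 25]
6. n3.lim = false  [false]
7. n4.hot = 21  [D.lab * 2 - 29]
8. n4.off = 24  [D.lab * 2 - 26]
9. n5.pre = "vr"  [terminal]
10. n6.pre = "rn"  [terminal]
11. n4.cnt = "rnr"  [h₁.pre ++ "r"]
12. n7.hot = 26  [D.lab + 1]
13. n8.pre = "pk"  [terminal]
14. n7.lim = true  [S.hot > 25]
15. n7.off = "zpk"  ["z" ++ h.pre]
16. n3.fin = 3  [D.lab - 22]
17. n0.lim = false  [false]
18. n0.off = "rpx"  ["r" ++ e.depth]

true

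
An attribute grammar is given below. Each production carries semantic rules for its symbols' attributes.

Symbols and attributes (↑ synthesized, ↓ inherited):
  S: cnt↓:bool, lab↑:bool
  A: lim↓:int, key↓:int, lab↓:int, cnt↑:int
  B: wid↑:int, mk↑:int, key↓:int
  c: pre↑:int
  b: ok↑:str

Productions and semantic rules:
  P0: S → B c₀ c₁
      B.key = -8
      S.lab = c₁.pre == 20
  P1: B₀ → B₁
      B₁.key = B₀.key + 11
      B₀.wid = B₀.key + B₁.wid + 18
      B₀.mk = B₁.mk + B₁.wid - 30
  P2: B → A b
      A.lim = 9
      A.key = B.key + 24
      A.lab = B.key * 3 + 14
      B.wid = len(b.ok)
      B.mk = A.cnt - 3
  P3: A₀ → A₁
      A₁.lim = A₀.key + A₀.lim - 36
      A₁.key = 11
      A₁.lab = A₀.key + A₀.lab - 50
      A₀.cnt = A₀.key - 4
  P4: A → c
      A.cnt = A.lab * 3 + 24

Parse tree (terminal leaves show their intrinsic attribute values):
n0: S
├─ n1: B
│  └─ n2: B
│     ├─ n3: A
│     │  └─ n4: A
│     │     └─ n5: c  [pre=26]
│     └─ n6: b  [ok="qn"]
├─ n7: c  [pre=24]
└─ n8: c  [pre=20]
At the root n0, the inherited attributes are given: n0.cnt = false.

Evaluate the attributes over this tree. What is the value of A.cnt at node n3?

23

1. n0.cnt = false  [given at root]
2. n1.key = -8  [-8]
3. n2.key = 3  [B₀.key + 11]
4. n3.lim = 9  [9]
5. n3.key = 27  [B.key + 24]
6. n3.lab = 23  [B.key * 3 + 14]
7. n4.lim = 0  [A₀.key + A₀.lim - 36]
8. n4.key = 11  [11]
9. n4.lab = 0  [A₀.key + A₀.lab - 50]
10. n5.pre = 26  [terminal]
11. n4.cnt = 24  [A.lab * 3 + 24]
12. n3.cnt = 23  [A₀.key - 4]
13. n6.ok = "qn"  [terminal]
14. n2.wid = 2  [len(b.ok)]
15. n2.mk = 20  [A.cnt - 3]
16. n1.wid = 12  [B₀.key + B₁.wid + 18]
17. n1.mk = -8  [B₁.mk + B₁.wid - 30]
18. n7.pre = 24  [terminal]
19. n8.pre = 20  [terminal]
20. n0.lab = true  [c₁.pre == 20]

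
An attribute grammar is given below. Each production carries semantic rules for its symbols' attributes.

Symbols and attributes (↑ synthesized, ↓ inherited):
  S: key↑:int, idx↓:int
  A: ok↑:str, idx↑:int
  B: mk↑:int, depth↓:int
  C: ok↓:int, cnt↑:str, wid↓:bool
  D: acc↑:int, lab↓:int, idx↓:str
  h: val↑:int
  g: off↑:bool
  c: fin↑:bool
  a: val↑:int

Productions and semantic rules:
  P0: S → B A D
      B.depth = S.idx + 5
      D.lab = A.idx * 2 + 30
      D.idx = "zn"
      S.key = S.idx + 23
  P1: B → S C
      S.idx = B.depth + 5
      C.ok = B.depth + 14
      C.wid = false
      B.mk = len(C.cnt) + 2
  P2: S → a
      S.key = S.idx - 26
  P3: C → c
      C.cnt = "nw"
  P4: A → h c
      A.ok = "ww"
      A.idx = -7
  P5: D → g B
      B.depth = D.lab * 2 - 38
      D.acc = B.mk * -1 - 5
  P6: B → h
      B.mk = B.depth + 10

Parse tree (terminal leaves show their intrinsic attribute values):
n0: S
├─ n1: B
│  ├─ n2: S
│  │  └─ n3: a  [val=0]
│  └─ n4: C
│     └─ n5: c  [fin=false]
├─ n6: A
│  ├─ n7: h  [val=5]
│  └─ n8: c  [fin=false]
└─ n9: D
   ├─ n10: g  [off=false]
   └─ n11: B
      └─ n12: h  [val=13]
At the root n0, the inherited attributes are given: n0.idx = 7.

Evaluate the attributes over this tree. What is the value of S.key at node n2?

-9

1. n0.idx = 7  [given at root]
2. n1.depth = 12  [S.idx + 5]
3. n2.idx = 17  [B.depth + 5]
4. n3.val = 0  [terminal]
5. n2.key = -9  [S.idx - 26]
6. n4.ok = 26  [B.depth + 14]
7. n4.wid = false  [false]
8. n5.fin = false  [terminal]
9. n4.cnt = "nw"  ["nw"]
10. n1.mk = 4  [len(C.cnt) + 2]
11. n7.val = 5  [terminal]
12. n8.fin = false  [terminal]
13. n6.ok = "ww"  ["ww"]
14. n6.idx = -7  [-7]
15. n9.lab = 16  [A.idx * 2 + 30]
16. n9.idx = "zn"  ["zn"]
17. n10.off = false  [terminal]
18. n11.depth = -6  [D.lab * 2 - 38]
19. n12.val = 13  [terminal]
20. n11.mk = 4  [B.depth + 10]
21. n9.acc = -9  [B.mk * -1 - 5]
22. n0.key = 30  [S.idx + 23]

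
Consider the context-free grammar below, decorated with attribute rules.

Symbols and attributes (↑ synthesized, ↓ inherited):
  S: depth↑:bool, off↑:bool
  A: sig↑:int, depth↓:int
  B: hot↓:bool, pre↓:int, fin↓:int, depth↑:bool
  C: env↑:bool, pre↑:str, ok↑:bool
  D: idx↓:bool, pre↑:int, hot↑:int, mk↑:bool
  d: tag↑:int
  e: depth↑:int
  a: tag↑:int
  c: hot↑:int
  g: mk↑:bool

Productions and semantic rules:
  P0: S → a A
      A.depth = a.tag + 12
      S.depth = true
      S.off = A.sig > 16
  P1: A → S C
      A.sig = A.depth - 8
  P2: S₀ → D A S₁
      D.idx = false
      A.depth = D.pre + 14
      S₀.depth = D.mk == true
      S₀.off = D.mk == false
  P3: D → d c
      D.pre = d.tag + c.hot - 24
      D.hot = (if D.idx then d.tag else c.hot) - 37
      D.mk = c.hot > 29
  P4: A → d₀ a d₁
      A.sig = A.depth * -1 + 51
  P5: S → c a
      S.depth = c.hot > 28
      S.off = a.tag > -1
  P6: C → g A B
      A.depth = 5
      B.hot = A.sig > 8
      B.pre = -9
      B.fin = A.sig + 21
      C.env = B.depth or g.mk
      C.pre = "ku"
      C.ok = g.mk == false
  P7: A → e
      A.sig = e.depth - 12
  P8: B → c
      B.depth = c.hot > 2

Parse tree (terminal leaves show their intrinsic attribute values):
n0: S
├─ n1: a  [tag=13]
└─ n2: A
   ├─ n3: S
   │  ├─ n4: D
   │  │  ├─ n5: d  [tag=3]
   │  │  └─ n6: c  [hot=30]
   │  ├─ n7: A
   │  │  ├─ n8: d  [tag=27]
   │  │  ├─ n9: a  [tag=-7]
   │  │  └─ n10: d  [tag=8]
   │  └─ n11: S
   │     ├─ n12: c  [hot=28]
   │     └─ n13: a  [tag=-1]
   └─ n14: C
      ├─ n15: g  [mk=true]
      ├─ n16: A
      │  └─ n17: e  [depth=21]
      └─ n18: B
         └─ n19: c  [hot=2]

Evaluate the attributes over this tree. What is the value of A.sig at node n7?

28

1. n1.tag = 13  [terminal]
2. n2.depth = 25  [a.tag + 12]
3. n4.idx = false  [false]
4. n5.tag = 3  [terminal]
5. n6.hot = 30  [terminal]
6. n4.pre = 9  [d.tag + c.hot - 24]
7. n4.hot = -7  [(if D.idx then d.tag else c.hot) - 37]
8. n4.mk = true  [c.hot > 29]
9. n7.depth = 23  [D.pre + 14]
10. n8.tag = 27  [terminal]
11. n9.tag = -7  [terminal]
12. n10.tag = 8  [terminal]
13. n7.sig = 28  [A.depth * -1 + 51]
14. n12.hot = 28  [terminal]
15. n13.tag = -1  [terminal]
16. n11.depth = false  [c.hot > 28]
17. n11.off = false  [a.tag > -1]
18. n3.depth = true  [D.mk == true]
19. n3.off = false  [D.mk == false]
20. n15.mk = true  [terminal]
21. n16.depth = 5  [5]
22. n17.depth = 21  [terminal]
23. n16.sig = 9  [e.depth - 12]
24. n18.hot = true  [A.sig > 8]
25. n18.pre = -9  [-9]
26. n18.fin = 30  [A.sig + 21]
27. n19.hot = 2  [terminal]
28. n18.depth = false  [c.hot > 2]
29. n14.env = true  [B.depth or g.mk]
30. n14.pre = "ku"  ["ku"]
31. n14.ok = false  [g.mk == false]
32. n2.sig = 17  [A.depth - 8]
33. n0.depth = true  [true]
34. n0.off = true  [A.sig > 16]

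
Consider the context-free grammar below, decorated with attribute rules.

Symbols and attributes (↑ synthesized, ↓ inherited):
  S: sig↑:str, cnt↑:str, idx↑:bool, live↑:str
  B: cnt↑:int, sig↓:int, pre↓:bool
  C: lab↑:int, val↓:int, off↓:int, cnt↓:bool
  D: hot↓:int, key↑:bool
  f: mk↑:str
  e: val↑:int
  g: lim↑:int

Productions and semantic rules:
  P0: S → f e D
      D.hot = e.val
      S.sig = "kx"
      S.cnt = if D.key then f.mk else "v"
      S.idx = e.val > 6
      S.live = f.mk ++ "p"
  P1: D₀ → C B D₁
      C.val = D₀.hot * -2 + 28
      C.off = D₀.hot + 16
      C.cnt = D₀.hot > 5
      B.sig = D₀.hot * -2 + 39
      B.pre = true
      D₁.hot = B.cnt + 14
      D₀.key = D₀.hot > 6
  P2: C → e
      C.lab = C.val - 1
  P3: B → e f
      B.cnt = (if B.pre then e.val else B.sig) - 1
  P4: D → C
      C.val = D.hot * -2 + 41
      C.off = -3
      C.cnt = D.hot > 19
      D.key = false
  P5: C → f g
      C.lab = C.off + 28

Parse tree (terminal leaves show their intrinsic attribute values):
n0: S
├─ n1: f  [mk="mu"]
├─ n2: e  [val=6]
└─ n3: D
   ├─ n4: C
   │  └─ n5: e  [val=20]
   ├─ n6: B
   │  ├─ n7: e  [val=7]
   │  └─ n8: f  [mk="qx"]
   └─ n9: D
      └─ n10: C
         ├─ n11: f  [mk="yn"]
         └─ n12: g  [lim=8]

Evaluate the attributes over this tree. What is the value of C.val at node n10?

1

1. n1.mk = "mu"  [terminal]
2. n2.val = 6  [terminal]
3. n3.hot = 6  [e.val]
4. n4.val = 16  [D₀.hot * -2 + 28]
5. n4.off = 22  [D₀.hot + 16]
6. n4.cnt = true  [D₀.hot > 5]
7. n5.val = 20  [terminal]
8. n4.lab = 15  [C.val - 1]
9. n6.sig = 27  [D₀.hot * -2 + 39]
10. n6.pre = true  [true]
11. n7.val = 7  [terminal]
12. n8.mk = "qx"  [terminal]
13. n6.cnt = 6  [(if B.pre then e.val else B.sig) - 1]
14. n9.hot = 20  [B.cnt + 14]
15. n10.val = 1  [D.hot * -2 + 41]
16. n10.off = -3  [-3]
17. n10.cnt = true  [D.hot > 19]
18. n11.mk = "yn"  [terminal]
19. n12.lim = 8  [terminal]
20. n10.lab = 25  [C.off + 28]
21. n9.key = false  [false]
22. n3.key = false  [D₀.hot > 6]
23. n0.sig = "kx"  ["kx"]
24. n0.cnt = "v"  [if D.key then f.mk else "v"]
25. n0.idx = false  [e.val > 6]
26. n0.live = "mup"  [f.mk ++ "p"]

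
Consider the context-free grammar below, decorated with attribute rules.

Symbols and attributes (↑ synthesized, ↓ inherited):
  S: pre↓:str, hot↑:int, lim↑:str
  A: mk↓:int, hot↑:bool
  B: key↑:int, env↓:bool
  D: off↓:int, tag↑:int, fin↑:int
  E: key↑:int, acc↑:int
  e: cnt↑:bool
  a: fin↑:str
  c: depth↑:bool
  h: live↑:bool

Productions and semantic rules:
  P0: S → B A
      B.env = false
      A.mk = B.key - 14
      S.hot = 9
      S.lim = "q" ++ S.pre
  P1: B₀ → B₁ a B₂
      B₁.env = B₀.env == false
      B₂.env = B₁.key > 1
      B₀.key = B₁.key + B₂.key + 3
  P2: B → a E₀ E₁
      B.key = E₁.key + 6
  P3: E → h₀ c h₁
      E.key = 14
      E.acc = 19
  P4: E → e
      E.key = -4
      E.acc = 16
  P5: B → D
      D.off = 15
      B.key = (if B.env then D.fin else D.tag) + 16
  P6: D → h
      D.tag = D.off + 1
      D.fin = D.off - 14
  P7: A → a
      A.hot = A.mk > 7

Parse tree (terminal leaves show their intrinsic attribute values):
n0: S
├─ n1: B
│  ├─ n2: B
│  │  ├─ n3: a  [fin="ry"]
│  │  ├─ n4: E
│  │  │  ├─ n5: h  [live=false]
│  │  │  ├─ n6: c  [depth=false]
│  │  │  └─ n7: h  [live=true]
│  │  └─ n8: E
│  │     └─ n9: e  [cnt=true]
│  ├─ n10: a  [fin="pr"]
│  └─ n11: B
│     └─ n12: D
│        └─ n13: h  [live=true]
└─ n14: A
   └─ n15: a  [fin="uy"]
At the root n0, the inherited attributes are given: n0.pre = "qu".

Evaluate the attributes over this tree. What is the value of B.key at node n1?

1. n0.pre = "qu"  [given at root]
2. n1.env = false  [false]
3. n2.env = true  [B₀.env == false]
4. n3.fin = "ry"  [terminal]
5. n5.live = false  [terminal]
6. n6.depth = false  [terminal]
7. n7.live = true  [terminal]
8. n4.key = 14  [14]
9. n4.acc = 19  [19]
10. n9.cnt = true  [terminal]
11. n8.key = -4  [-4]
12. n8.acc = 16  [16]
13. n2.key = 2  [E₁.key + 6]
14. n10.fin = "pr"  [terminal]
15. n11.env = true  [B₁.key > 1]
16. n12.off = 15  [15]
17. n13.live = true  [terminal]
18. n12.tag = 16  [D.off + 1]
19. n12.fin = 1  [D.off - 14]
20. n11.key = 17  [(if B.env then D.fin else D.tag) + 16]
21. n1.key = 22  [B₁.key + B₂.key + 3]
22. n14.mk = 8  [B.key - 14]
23. n15.fin = "uy"  [terminal]
24. n14.hot = true  [A.mk > 7]
25. n0.hot = 9  [9]
26. n0.lim = "qqu"  ["q" ++ S.pre]

22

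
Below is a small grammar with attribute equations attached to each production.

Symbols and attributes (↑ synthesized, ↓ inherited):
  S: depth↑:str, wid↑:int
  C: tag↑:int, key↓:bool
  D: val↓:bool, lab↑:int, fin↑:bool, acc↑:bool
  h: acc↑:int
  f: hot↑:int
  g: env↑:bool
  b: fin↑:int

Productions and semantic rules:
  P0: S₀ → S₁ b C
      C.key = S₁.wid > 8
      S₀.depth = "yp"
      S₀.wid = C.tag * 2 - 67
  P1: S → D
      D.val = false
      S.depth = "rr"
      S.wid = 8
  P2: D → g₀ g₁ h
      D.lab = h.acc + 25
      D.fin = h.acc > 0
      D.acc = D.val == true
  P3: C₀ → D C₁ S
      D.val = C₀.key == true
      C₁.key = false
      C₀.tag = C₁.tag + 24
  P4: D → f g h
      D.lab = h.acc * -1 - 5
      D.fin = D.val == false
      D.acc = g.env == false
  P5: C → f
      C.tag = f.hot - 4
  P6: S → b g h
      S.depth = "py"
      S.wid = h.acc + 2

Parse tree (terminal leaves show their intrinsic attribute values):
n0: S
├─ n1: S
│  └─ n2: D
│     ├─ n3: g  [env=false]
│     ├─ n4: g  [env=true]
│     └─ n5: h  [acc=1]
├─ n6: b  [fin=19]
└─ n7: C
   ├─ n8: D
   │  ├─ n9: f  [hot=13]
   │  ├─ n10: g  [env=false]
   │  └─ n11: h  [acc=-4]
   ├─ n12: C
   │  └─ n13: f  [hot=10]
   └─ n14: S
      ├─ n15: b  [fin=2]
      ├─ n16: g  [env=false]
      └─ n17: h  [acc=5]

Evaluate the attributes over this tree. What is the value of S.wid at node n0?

-7

1. n2.val = false  [false]
2. n3.env = false  [terminal]
3. n4.env = true  [terminal]
4. n5.acc = 1  [terminal]
5. n2.lab = 26  [h.acc + 25]
6. n2.fin = true  [h.acc > 0]
7. n2.acc = false  [D.val == true]
8. n1.depth = "rr"  ["rr"]
9. n1.wid = 8  [8]
10. n6.fin = 19  [terminal]
11. n7.key = false  [S₁.wid > 8]
12. n8.val = false  [C₀.key == true]
13. n9.hot = 13  [terminal]
14. n10.env = false  [terminal]
15. n11.acc = -4  [terminal]
16. n8.lab = -1  [h.acc * -1 - 5]
17. n8.fin = true  [D.val == false]
18. n8.acc = true  [g.env == false]
19. n12.key = false  [false]
20. n13.hot = 10  [terminal]
21. n12.tag = 6  [f.hot - 4]
22. n15.fin = 2  [terminal]
23. n16.env = false  [terminal]
24. n17.acc = 5  [terminal]
25. n14.depth = "py"  ["py"]
26. n14.wid = 7  [h.acc + 2]
27. n7.tag = 30  [C₁.tag + 24]
28. n0.depth = "yp"  ["yp"]
29. n0.wid = -7  [C.tag * 2 - 67]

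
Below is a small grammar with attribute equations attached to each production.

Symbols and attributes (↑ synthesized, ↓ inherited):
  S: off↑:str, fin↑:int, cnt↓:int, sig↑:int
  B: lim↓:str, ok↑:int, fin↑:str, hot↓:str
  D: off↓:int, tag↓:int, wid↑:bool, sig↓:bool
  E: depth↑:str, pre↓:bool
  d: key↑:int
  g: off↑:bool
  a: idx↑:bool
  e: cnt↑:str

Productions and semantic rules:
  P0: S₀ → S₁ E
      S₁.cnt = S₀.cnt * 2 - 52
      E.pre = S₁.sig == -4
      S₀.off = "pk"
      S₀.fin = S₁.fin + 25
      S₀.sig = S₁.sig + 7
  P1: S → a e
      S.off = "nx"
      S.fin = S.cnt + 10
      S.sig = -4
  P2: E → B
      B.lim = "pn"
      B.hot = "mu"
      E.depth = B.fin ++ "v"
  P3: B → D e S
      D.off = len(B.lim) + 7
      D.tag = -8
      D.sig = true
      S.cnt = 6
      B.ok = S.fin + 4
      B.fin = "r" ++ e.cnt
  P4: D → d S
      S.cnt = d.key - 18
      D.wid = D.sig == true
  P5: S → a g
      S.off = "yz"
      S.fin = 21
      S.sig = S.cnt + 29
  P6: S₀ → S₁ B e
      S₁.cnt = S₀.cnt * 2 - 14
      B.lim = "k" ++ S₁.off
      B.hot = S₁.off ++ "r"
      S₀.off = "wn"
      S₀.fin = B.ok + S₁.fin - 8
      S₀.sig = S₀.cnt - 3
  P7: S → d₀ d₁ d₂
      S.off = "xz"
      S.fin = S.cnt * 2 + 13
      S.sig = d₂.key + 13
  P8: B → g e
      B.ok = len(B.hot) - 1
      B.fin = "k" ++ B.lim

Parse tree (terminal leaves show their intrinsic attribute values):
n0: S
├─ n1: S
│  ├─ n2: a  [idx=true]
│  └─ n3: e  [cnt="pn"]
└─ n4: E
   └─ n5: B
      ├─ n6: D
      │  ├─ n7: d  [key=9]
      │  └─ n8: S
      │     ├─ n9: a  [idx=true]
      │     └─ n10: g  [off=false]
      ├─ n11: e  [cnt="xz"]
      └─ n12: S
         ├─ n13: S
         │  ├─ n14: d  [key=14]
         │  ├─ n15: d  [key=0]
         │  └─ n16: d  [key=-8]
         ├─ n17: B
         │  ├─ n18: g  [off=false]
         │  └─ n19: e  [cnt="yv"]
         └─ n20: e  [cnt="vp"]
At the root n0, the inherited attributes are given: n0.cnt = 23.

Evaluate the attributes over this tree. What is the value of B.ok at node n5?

1. n0.cnt = 23  [given at root]
2. n1.cnt = -6  [S₀.cnt * 2 - 52]
3. n2.idx = true  [terminal]
4. n3.cnt = "pn"  [terminal]
5. n1.off = "nx"  ["nx"]
6. n1.fin = 4  [S.cnt + 10]
7. n1.sig = -4  [-4]
8. n4.pre = true  [S₁.sig == -4]
9. n5.lim = "pn"  ["pn"]
10. n5.hot = "mu"  ["mu"]
11. n6.off = 9  [len(B.lim) + 7]
12. n6.tag = -8  [-8]
13. n6.sig = true  [true]
14. n7.key = 9  [terminal]
15. n8.cnt = -9  [d.key - 18]
16. n9.idx = true  [terminal]
17. n10.off = false  [terminal]
18. n8.off = "yz"  ["yz"]
19. n8.fin = 21  [21]
20. n8.sig = 20  [S.cnt + 29]
21. n6.wid = true  [D.sig == true]
22. n11.cnt = "xz"  [terminal]
23. n12.cnt = 6  [6]
24. n13.cnt = -2  [S₀.cnt * 2 - 14]
25. n14.key = 14  [terminal]
26. n15.key = 0  [terminal]
27. n16.key = -8  [terminal]
28. n13.off = "xz"  ["xz"]
29. n13.fin = 9  [S.cnt * 2 + 13]
30. n13.sig = 5  [d₂.key + 13]
31. n17.lim = "kxz"  ["k" ++ S₁.off]
32. n17.hot = "xzr"  [S₁.off ++ "r"]
33. n18.off = false  [terminal]
34. n19.cnt = "yv"  [terminal]
35. n17.ok = 2  [len(B.hot) - 1]
36. n17.fin = "kkxz"  ["k" ++ B.lim]
37. n20.cnt = "vp"  [terminal]
38. n12.off = "wn"  ["wn"]
39. n12.fin = 3  [B.ok + S₁.fin - 8]
40. n12.sig = 3  [S₀.cnt - 3]
41. n5.ok = 7  [S.fin + 4]
42. n5.fin = "rxz"  ["r" ++ e.cnt]
43. n4.depth = "rxzv"  [B.fin ++ "v"]
44. n0.off = "pk"  ["pk"]
45. n0.fin = 29  [S₁.fin + 25]
46. n0.sig = 3  [S₁.sig + 7]

7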